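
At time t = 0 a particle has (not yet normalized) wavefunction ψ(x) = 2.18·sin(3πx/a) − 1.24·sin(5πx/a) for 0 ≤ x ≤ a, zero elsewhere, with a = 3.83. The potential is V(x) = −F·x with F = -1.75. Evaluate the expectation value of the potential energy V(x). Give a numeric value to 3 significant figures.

⟨V⟩ = ∫ V(x)·|ψ|² dx / ∫|ψ|² dx.
On 0 ≤ x ≤ a (j ≠ l): ∫sin²(jπx/a) dx = a/2, ∫sin(jπx/a)·sin(lπx/a) dx = 0; diagonal moments ∫x·sin²(jπx/a) dx = a²/4, ∫x²·sin²(jπx/a) dx = a³·(1/6 − 1/(4j²π²)); cross terms ∫x·sin(jπx/a)·sin(lπx/a) dx = 0 for j + l even and −4jla²/(π²(j² − l²)²) for j + l odd, ∫x²·sin(jπx/a)·sin(lπx/a) dx = (−1)^(j+l)·4jla³/(π²(j² − l²)²); higher powers the same way via product-to-sum and parts.
State is unnormalized: ∫|ψ|² dx = 12.045, and ∫ψ*·V(x)·ψ dx = 40.367, so ⟨V⟩ = 40.367 / 12.045.
⟨V⟩ = 3.3513.

3.35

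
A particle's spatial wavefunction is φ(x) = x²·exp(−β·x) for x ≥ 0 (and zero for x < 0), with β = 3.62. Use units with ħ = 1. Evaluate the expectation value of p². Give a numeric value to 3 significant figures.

p² φ = −ħ² d²φ/dx²; ⟨p²⟩ = −ħ² ∫ φ*·φ'' dx / ∫|φ|² dx.
Differentiate x²·exp(−β·x) with the product rule; every integrand then reduces to terms xʲ·e^(−2βx) on [0, ∞), with ∫₀^∞ xʲ·e^(−2βx) dx = j!/(2β)^(j+1).
State is unnormalized: ∫|φ|² dx = 0.0012065, and ∫φ*·(−ħ² φ'') dx = 0.0052700, so ⟨p²⟩ = 0.0052700 / 0.0012065.
⟨p²⟩ = 4.3681.

4.37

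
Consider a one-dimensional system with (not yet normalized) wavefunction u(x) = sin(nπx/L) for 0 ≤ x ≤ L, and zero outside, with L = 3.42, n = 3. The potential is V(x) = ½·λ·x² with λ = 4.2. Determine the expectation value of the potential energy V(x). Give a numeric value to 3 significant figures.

8.05

⟨V⟩ = ∫ V(x)·|u|² dx / ∫|u|² dx.
With sin²θ = (1 − cos2θ)/2 on 0 ≤ x ≤ L: ∫sin²(nπx/L) dx = L/2, ∫x·sin²(nπx/L) dx = L²/4, ∫x²·sin²(nπx/L) dx = L³·(1/6 − 1/(4n²π²)); higher powers xᵏ the same way, integrating xᵏ·cos(2nπx/L) by parts.
State is unnormalized: ∫|u|² dx = 1.7100, and ∫u*·V(x)·u dx = 13.764, so ⟨V⟩ = 13.764 / 1.7100.
⟨V⟩ = 8.0492.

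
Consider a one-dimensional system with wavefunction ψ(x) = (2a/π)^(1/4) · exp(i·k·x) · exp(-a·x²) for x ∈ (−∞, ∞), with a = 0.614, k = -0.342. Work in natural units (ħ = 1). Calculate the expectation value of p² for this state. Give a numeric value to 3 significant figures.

0.731

p² ψ = −ħ² d²ψ/dx²; ⟨p²⟩ = −ħ² ∫ ψ*·ψ'' dx.
Gaussian moments: ∫x^(2j)·e^(−2ax²) dx = (2j−1)!!/(4a)^j · √(π/(2a)), odd powers integrate to 0; here √(π/(2a)) = 1.5995. Derivatives: ψ′ = (ik − 2ax)·ψ, ψ″ = ((ik − 2ax)² − 2a)·ψ; the odd-in-x pieces drop out.
⟨p²⟩ = 0.73096.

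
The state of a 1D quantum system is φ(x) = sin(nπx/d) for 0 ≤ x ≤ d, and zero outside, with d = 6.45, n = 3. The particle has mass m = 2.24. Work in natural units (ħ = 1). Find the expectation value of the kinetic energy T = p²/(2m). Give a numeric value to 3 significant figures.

0.477

T = −(ħ²/2m) d²/dx², so ⟨T⟩ = −(ħ²/2m) ∫ φ*·φ'' dx / ∫|φ|² dx; with m = 2.24.
d/dx sin(nπx/d) = (nπ/d)·cos(nπx/d) and d²/dx² sin(nπx/d) = −(nπ/d)²·sin(nπx/d); on 0 ≤ x ≤ d, ∫sin²(nπx/d) dx = d/2 and ∫sin(nπx/d)·cos(nπx/d) dx = 0.
State is unnormalized: ∫|φ|² dx = 3.2250, and ∫φ*·(−ħ²/2m · φ'') dx = 1.5370, so ⟨T⟩ = 1.5370 / 3.2250.
⟨T⟩ = 0.47659.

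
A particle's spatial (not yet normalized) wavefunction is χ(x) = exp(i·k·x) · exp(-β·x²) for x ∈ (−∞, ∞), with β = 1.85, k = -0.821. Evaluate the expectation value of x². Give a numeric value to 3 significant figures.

0.135

⟨x²⟩ = ∫ x²·|χ|² dx / ∫|χ|² dx (integrals over the domain).
Gaussian moments: ∫x^(2j)·e^(−2βx²) dx = (2j−1)!!/(4β)^j · √(π/(2β)), odd powers integrate to 0; here √(π/(2β)) = 0.92145.
State is unnormalized: ∫|χ|² dx = 0.92145, and ∫χ*·x²·χ dx = 0.12452, so ⟨x²⟩ = 0.12452 / 0.92145.
⟨x²⟩ = 0.13514.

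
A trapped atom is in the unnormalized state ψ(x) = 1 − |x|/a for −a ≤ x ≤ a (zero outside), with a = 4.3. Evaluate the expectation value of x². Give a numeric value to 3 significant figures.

1.85

⟨x²⟩ = ∫ x²·|ψ|² dx / ∫|ψ|² dx (integrals over the domain).
ψ is even, so ∫ over [−a, a] = 2∫₀ᵃ with ψ = 1 − x/a there: ∫₀ᵃ (1 − x/a)² dx = a/3, ∫₀ᵃ x²(1 − x/a)² dx = a³/30, ∫₀ᵃ x⁴(1 − x/a)² dx = a⁵/105.
State is unnormalized: ∫|ψ|² dx = 2.8667, and ∫ψ*·x²·ψ dx = 5.3005, so ⟨x²⟩ = 5.3005 / 2.8667.
⟨x²⟩ = 1.8490.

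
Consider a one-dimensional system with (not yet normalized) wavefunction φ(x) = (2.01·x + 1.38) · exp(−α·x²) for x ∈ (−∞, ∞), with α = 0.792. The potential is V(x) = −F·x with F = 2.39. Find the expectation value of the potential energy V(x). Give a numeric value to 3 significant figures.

⟨V⟩ = ∫ V(x)·|φ|² dx / ∫|φ|² dx.
Expand each integrand as polynomial × e^(−2αx²) and use ∫x^(2j)·e^(−2αx²) dx = (2j−1)!!/(4α)^j · √(π/(2α)), odd powers → 0; here √(π/(2α)) = 1.4083.
State is unnormalized: ∫|φ|² dx = 4.4780, and ∫φ*·V(x)·φ dx = -5.8941, so ⟨V⟩ = -5.8941 / 4.4780.
⟨V⟩ = -1.3162.

-1.32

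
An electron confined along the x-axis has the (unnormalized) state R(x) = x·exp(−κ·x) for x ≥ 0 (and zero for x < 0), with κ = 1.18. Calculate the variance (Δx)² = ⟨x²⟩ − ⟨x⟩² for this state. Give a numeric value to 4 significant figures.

Compute ⟨x⟩ and ⟨x²⟩ separately, then (Δx)² = ⟨x²⟩ − ⟨x⟩².
Every integrand reduces to terms xʲ·e^(−2κx) on [0, ∞); use ∫₀^∞ xʲ·e^(−2κx) dx = j!/(2κ)^(j+1).
Normalization: ∫|R|² dx = 0.15216.
⟨x⟩ = 1.2712 and ⟨x²⟩ = 2.1546.
(Δx)² = 2.1546 − (1.2712)² = 0.53864.

0.5386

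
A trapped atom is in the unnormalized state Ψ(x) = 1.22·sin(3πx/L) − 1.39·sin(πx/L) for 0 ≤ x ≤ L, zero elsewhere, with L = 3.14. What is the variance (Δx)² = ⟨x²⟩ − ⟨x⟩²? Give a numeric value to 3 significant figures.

Compute ⟨x⟩ and ⟨x²⟩ separately, then (Δx)² = ⟨x²⟩ − ⟨x⟩².
On 0 ≤ x ≤ L (j ≠ l): ∫sin²(jπx/L) dx = L/2, ∫sin(jπx/L)·sin(lπx/L) dx = 0; diagonal moments ∫x·sin²(jπx/L) dx = L²/4, ∫x²·sin²(jπx/L) dx = L³·(1/6 − 1/(4j²π²)); cross terms ∫x·sin(jπx/L)·sin(lπx/L) dx = 0 for j + l even and −4jlL²/(π²(j² − l²)²) for j + l odd, ∫x²·sin(jπx/L)·sin(lπx/L) dx = (−1)^(j+l)·4jlL³/(π²(j² − l²)²); higher powers the same way via product-to-sum and parts.
Normalization: ∫|Ψ|² dx = 5.3702.
⟨x⟩ = 1.5700 and ⟨x²⟩ = 2.6088.
(Δx)² = 2.6088 − (1.5700)² = 0.14389.

0.144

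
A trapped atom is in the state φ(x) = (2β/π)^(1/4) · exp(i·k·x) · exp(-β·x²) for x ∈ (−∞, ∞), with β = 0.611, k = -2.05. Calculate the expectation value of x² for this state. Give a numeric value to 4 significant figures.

⟨x²⟩ = ∫ x²·|φ|² dx (integrals over the domain).
Gaussian moments: ∫x^(2j)·e^(−2βx²) dx = (2j−1)!!/(4β)^j · √(π/(2β)), odd powers integrate to 0; here √(π/(2β)) = 1.6034.
⟨x²⟩ = 0.40917.

0.4092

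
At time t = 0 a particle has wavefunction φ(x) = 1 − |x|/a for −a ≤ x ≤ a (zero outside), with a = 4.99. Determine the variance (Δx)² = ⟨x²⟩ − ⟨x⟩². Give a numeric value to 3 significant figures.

2.49

Compute ⟨x⟩ and ⟨x²⟩ separately, then (Δx)² = ⟨x²⟩ − ⟨x⟩².
φ is even, so ∫ over [−a, a] = 2∫₀ᵃ with φ = 1 − x/a there: ∫₀ᵃ (1 − x/a)² dx = a/3, ∫₀ᵃ x²(1 − x/a)² dx = a³/30, ∫₀ᵃ x⁴(1 − x/a)² dx = a⁵/105.
Normalization: ∫|φ|² dx = 3.3267.
⟨x⟩ = 0.0000 and ⟨x²⟩ = 2.4900.
(Δx)² = 2.4900 − (0.0000)² = 2.4900.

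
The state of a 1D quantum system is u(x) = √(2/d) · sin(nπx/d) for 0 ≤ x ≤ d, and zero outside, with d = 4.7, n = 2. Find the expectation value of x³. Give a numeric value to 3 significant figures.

⟨x³⟩ = ∫ x³·|u|² dx (integrals over the domain).
With sin²θ = (1 − cos2θ)/2 on 0 ≤ x ≤ d: ∫sin²(nπx/d) dx = d/2, ∫x·sin²(nπx/d) dx = d²/4, ∫x²·sin²(nπx/d) dx = d³·(1/6 − 1/(4n²π²)); higher powers xᵏ the same way, integrating xᵏ·cos(2nπx/d) by parts.
⟨x³⟩ = 23.983.

24.0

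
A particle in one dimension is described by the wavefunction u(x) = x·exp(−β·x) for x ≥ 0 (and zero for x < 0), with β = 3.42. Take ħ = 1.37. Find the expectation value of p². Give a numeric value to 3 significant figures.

p² u = −ħ² d²u/dx²; ⟨p²⟩ = −ħ² ∫ u*·u'' dx / ∫|u|² dx.
Differentiate x·exp(−β·x) with the product rule; every integrand then reduces to terms xʲ·e^(−2βx) on [0, ∞), with ∫₀^∞ xʲ·e^(−2βx) dx = j!/(2β)^(j+1).
State is unnormalized: ∫|u|² dx = 0.0062497, and ∫u*·(−ħ² u'') dx = 0.13720, so ⟨p²⟩ = 0.13720 / 0.0062497.
⟨p²⟩ = 21.953.

22.0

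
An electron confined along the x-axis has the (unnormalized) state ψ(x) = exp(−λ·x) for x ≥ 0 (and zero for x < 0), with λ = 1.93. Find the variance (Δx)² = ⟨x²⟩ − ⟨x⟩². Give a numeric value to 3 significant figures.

0.0671

Compute ⟨x⟩ and ⟨x²⟩ separately, then (Δx)² = ⟨x²⟩ − ⟨x⟩².
Every integrand reduces to terms xʲ·e^(−2λx) on [0, ∞); use ∫₀^∞ xʲ·e^(−2λx) dx = j!/(2λ)^(j+1).
Normalization: ∫|ψ|² dx = 0.25907.
⟨x⟩ = 0.25907 and ⟨x²⟩ = 0.13423.
(Δx)² = 0.13423 − (0.25907)² = 0.067116.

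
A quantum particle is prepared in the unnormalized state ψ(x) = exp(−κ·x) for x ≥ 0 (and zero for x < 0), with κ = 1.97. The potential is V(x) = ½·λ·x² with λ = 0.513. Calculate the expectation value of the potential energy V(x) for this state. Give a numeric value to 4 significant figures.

⟨V⟩ = ∫ V(x)·|ψ|² dx / ∫|ψ|² dx.
Every integrand reduces to terms xʲ·e^(−2κx) on [0, ∞); use ∫₀^∞ xʲ·e^(−2κx) dx = j!/(2κ)^(j+1).
State is unnormalized: ∫|ψ|² dx = 0.25381, and ∫ψ*·V(x)·ψ dx = 0.0083874, so ⟨V⟩ = 0.0083874 / 0.25381.
⟨V⟩ = 0.033046.

0.03305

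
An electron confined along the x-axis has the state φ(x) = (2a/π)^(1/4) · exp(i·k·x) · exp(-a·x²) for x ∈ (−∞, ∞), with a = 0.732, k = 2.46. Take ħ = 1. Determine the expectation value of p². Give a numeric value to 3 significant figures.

6.78

p² φ = −ħ² d²φ/dx²; ⟨p²⟩ = −ħ² ∫ φ*·φ'' dx.
Gaussian moments: ∫x^(2j)·e^(−2ax²) dx = (2j−1)!!/(4a)^j · √(π/(2a)), odd powers integrate to 0; here √(π/(2a)) = 1.4649. Derivatives: φ′ = (ik − 2ax)·φ, φ″ = ((ik − 2ax)² − 2a)·φ; the odd-in-x pieces drop out.
⟨p²⟩ = 6.7836.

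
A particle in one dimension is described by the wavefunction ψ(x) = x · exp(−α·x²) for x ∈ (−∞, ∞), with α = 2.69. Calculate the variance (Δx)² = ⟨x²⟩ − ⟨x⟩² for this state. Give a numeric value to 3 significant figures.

Compute ⟨x⟩ and ⟨x²⟩ separately, then (Δx)² = ⟨x²⟩ − ⟨x⟩².
Expand each integrand as polynomial × e^(−2αx²) and use ∫x^(2j)·e^(−2αx²) dx = (2j−1)!!/(4α)^j · √(π/(2α)), odd powers → 0; here √(π/(2α)) = 0.76416.
Normalization: ∫|ψ|² dx = 0.071019.
⟨x⟩ = 0.0000 and ⟨x²⟩ = 0.27881.
(Δx)² = 0.27881 − (0.0000)² = 0.27881.

0.279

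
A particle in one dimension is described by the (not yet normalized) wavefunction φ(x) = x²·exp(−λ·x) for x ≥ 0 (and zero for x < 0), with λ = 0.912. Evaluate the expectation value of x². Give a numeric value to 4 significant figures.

⟨x²⟩ = ∫ x²·|φ|² dx / ∫|φ|² dx (integrals over the domain).
Every integrand reduces to terms xʲ·e^(−2λx) on [0, ∞); use ∫₀^∞ xʲ·e^(−2λx) dx = j!/(2λ)^(j+1).
State is unnormalized: ∫|φ|² dx = 1.1887, and ∫φ*·x²·φ dx = 10.719, so ⟨x²⟩ = 10.719 / 1.1887.
⟨x²⟩ = 9.0172.

9.017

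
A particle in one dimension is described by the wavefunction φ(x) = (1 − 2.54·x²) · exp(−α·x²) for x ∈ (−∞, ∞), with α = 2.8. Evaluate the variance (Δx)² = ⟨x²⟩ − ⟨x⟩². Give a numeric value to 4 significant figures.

0.05234

Compute ⟨x⟩ and ⟨x²⟩ separately, then (Δx)² = ⟨x²⟩ − ⟨x⟩².
Expand each integrand as polynomial × e^(−2αx²) and use ∫x^(2j)·e^(−2αx²) dx = (2j−1)!!/(4α)^j · √(π/(2α)), odd powers → 0; here √(π/(2α)) = 0.74900.
Normalization: ∫|φ|² dx = 0.52484.
⟨x⟩ = 0.0000 and ⟨x²⟩ = 0.052339.
(Δx)² = 0.052339 − (0.0000)² = 0.052339.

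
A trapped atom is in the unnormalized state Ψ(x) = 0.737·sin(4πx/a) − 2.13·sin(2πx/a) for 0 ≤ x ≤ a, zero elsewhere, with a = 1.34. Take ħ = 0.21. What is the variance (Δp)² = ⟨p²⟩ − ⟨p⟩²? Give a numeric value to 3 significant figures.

Compute ⟨p⟩ and ⟨p²⟩ separately; (Δp)² = ⟨p²⟩ − ⟨p⟩².
d²/dx² sin(jπx/a) = −(jπ/a)²·sin(jπx/a); on 0 ≤ x ≤ a, ∫sin²(jπx/a) dx = a/2 and ∫sin(jπx/a)·sin(lπx/a) dx = 0 for j ≠ l, so only diagonal terms survive in ∫|Ψ|² and ∫Ψ·Ψ″; ∫Ψ·Ψ′ dx = [Ψ²/2] between the walls = 0.
Normalization: ∫|Ψ|² dx = 3.4036.
⟨p⟩ = 0.0000 and ⟨p²⟩ = 1.2806.
(Δp)² = 1.2806 − (0.0000)² = 1.2806.

1.28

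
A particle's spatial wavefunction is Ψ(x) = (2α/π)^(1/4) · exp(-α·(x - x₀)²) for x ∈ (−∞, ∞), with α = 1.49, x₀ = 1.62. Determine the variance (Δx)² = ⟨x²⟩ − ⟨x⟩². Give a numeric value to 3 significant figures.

Compute ⟨x⟩ and ⟨x²⟩ separately, then (Δx)² = ⟨x²⟩ − ⟨x⟩².
Gaussian moments (u = x − x₀): ∫u^(2j)·e^(−2αu²) du = (2j−1)!!/(4α)^j · √(π/(2α)), odd powers integrate to 0; here √(π/(2α)) = 1.0268.
⟨x⟩ = 1.6200 and ⟨x²⟩ = 2.7922.
(Δx)² = 2.7922 − (1.6200)² = 0.16779.

0.168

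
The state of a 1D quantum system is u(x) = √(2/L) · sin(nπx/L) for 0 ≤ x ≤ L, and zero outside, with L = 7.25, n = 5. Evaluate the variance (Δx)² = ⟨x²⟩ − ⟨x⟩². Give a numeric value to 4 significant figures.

Compute ⟨x⟩ and ⟨x²⟩ separately, then (Δx)² = ⟨x²⟩ − ⟨x⟩².
With sin²θ = (1 − cos2θ)/2 on 0 ≤ x ≤ L: ∫sin²(nπx/L) dx = L/2, ∫x·sin²(nπx/L) dx = L²/4, ∫x²·sin²(nπx/L) dx = L³·(1/6 − 1/(4n²π²)); higher powers xᵏ the same way, integrating xᵏ·cos(2nπx/L) by parts.
⟨x⟩ = 3.6250 and ⟨x²⟩ = 17.414.
(Δx)² = 17.414 − (3.6250)² = 4.2737.

4.274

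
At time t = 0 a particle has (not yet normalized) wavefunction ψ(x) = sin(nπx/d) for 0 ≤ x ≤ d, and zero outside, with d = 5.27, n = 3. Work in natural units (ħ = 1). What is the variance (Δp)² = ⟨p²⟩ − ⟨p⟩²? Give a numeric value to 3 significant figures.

3.20

Compute ⟨p⟩ and ⟨p²⟩ separately; (Δp)² = ⟨p²⟩ − ⟨p⟩².
d/dx sin(nπx/d) = (nπ/d)·cos(nπx/d) and d²/dx² sin(nπx/d) = −(nπ/d)²·sin(nπx/d); on 0 ≤ x ≤ d, ∫sin²(nπx/d) dx = d/2 and ∫sin(nπx/d)·cos(nπx/d) dx = 0.
Normalization: ∫|ψ|² dx = 2.6350.
⟨p⟩ = 0.0000 and ⟨p²⟩ = 3.1983.
(Δp)² = 3.1983 − (0.0000)² = 3.1983.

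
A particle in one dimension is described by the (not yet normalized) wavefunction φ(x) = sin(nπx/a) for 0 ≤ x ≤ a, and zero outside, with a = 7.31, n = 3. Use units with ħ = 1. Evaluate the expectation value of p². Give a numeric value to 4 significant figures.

1.662

p² φ = −ħ² d²φ/dx²; ⟨p²⟩ = −ħ² ∫ φ*·φ'' dx / ∫|φ|² dx.
d/dx sin(nπx/a) = (nπ/a)·cos(nπx/a) and d²/dx² sin(nπx/a) = −(nπ/a)²·sin(nπx/a); on 0 ≤ x ≤ a, ∫sin²(nπx/a) dx = a/2 and ∫sin(nπx/a)·cos(nπx/a) dx = 0.
State is unnormalized: ∫|φ|² dx = 3.6550, and ∫φ*·(−ħ² φ'') dx = 6.0757, so ⟨p²⟩ = 6.0757 / 3.6550.
⟨p²⟩ = 1.6623.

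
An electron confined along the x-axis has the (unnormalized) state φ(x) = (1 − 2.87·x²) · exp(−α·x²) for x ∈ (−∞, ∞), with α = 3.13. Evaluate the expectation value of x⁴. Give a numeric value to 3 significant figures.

⟨x⁴⟩ = ∫ x⁴·|φ|² dx / ∫|φ|² dx (integrals over the domain).
Expand each integrand as polynomial × e^(−2αx²) and use ∫x^(2j)·e^(−2αx²) dx = (2j−1)!!/(4α)^j · √(π/(2α)), odd powers → 0; here √(π/(2α)) = 0.70842.
State is unnormalized: ∫|φ|² dx = 0.49531, and ∫φ*·x⁴·φ dx = 0.0074142, so ⟨x⁴⟩ = 0.0074142 / 0.49531.
⟨x⁴⟩ = 0.014969.

0.0150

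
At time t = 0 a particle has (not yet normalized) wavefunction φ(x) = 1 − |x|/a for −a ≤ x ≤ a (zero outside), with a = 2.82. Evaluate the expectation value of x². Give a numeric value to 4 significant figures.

0.7952

⟨x²⟩ = ∫ x²·|φ|² dx / ∫|φ|² dx (integrals over the domain).
φ is even, so ∫ over [−a, a] = 2∫₀ᵃ with φ = 1 − x/a there: ∫₀ᵃ (1 − x/a)² dx = a/3, ∫₀ᵃ x²(1 − x/a)² dx = a³/30, ∫₀ᵃ x⁴(1 − x/a)² dx = a⁵/105.
State is unnormalized: ∫|φ|² dx = 1.8800, and ∫φ*·x²·φ dx = 1.4951, so ⟨x²⟩ = 1.4951 / 1.8800.
⟨x²⟩ = 0.79524.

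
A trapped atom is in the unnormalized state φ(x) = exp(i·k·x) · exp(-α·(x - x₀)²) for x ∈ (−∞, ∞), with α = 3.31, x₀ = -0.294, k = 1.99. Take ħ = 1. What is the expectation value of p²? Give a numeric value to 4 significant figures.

p² φ = −ħ² d²φ/dx²; ⟨p²⟩ = −ħ² ∫ φ*·φ'' dx / ∫|φ|² dx.
Gaussian moments (u = x − x₀): ∫u^(2j)·e^(−2αu²) du = (2j−1)!!/(4α)^j · √(π/(2α)), odd powers integrate to 0; here √(π/(2α)) = 0.68888. Derivatives: φ′ = (ik − 2αu)·φ, φ″ = ((ik − 2αu)² − 2α)·φ; the odd-in-u pieces drop out.
State is unnormalized: ∫|φ|² dx = 0.68888, and ∫φ*·(−ħ² φ'') dx = 5.0083, so ⟨p²⟩ = 5.0083 / 0.68888.
⟨p²⟩ = 7.2701.

7.270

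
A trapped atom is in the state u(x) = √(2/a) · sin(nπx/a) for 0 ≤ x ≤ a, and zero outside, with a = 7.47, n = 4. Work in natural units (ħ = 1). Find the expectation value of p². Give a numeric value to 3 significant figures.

p² u = −ħ² d²u/dx²; ⟨p²⟩ = −ħ² ∫ u*·u'' dx.
d/dx sin(nπx/a) = (nπ/a)·cos(nπx/a) and d²/dx² sin(nπx/a) = −(nπ/a)²·sin(nπx/a); on 0 ≤ x ≤ a, ∫sin²(nπx/a) dx = a/2 and ∫sin(nπx/a)·cos(nπx/a) dx = 0.
⟨p²⟩ = 2.8299.

2.83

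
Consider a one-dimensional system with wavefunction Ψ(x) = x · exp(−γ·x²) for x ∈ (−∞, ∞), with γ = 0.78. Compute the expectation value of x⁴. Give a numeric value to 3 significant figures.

1.54

⟨x⁴⟩ = ∫ x⁴·|Ψ|² dx / ∫|Ψ|² dx (integrals over the domain).
Expand each integrand as polynomial × e^(−2γx²) and use ∫x^(2j)·e^(−2γx²) dx = (2j−1)!!/(4γ)^j · √(π/(2γ)), odd powers → 0; here √(π/(2γ)) = 1.4191.
State is unnormalized: ∫|Ψ|² dx = 0.45484, and ∫Ψ*·x⁴·Ψ dx = 0.70087, so ⟨x⁴⟩ = 0.70087 / 0.45484.
⟨x⁴⟩ = 1.5409.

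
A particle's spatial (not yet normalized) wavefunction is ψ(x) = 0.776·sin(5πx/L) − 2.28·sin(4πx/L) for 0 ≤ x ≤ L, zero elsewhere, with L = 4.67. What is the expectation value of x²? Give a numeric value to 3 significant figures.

⟨x²⟩ = ∫ x²·|ψ|² dx / ∫|ψ|² dx (integrals over the domain).
On 0 ≤ x ≤ L (j ≠ l): ∫sin²(jπx/L) dx = L/2, ∫sin(jπx/L)·sin(lπx/L) dx = 0; diagonal moments ∫x·sin²(jπx/L) dx = L²/4, ∫x²·sin²(jπx/L) dx = L³·(1/6 − 1/(4j²π²)); cross terms ∫x·sin(jπx/L)·sin(lπx/L) dx = 0 for j + l even and −4jlL²/(π²(j² − l²)²) for j + l odd, ∫x²·sin(jπx/L)·sin(lπx/L) dx = (−1)^(j+l)·4jlL³/(π²(j² − l²)²); higher powers the same way via product-to-sum and parts.
State is unnormalized: ∫|ψ|² dx = 13.544, and ∫ψ*·x²·ψ dx = 133.63, so ⟨x²⟩ = 133.63 / 13.544.
⟨x²⟩ = 9.8659.

9.87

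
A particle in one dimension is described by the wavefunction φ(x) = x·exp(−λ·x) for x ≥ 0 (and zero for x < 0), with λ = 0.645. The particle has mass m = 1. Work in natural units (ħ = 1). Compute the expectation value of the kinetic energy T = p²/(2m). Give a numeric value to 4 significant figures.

0.2080

T = −(ħ²/2m) d²/dx², so ⟨T⟩ = −(ħ²/2m) ∫ φ*·φ'' dx / ∫|φ|² dx; with m = 1.
Differentiate x·exp(−λ·x) with the product rule; every integrand then reduces to terms xʲ·e^(−2λx) on [0, ∞), with ∫₀^∞ xʲ·e^(−2λx) dx = j!/(2λ)^(j+1).
State is unnormalized: ∫|φ|² dx = 0.93167, and ∫φ*·(−ħ²/2m · φ'') dx = 0.19380, so ⟨T⟩ = 0.19380 / 0.93167.
⟨T⟩ = 0.20801.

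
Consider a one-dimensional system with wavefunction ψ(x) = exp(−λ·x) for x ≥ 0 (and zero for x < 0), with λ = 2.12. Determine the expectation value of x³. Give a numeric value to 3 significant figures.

⟨x³⟩ = ∫ x³·|ψ|² dx / ∫|ψ|² dx (integrals over the domain).
Every integrand reduces to terms xʲ·e^(−2λx) on [0, ∞); use ∫₀^∞ xʲ·e^(−2λx) dx = j!/(2λ)^(j+1).
State is unnormalized: ∫|ψ|² dx = 0.23585, and ∫ψ*·x³·ψ dx = 0.018565, so ⟨x³⟩ = 0.018565 / 0.23585.
⟨x³⟩ = 0.078714.

0.0787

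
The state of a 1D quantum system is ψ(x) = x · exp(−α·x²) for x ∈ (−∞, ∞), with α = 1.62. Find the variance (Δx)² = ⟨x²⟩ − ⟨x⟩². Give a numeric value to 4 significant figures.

Compute ⟨x⟩ and ⟨x²⟩ separately, then (Δx)² = ⟨x²⟩ − ⟨x⟩².
Expand each integrand as polynomial × e^(−2αx²) and use ∫x^(2j)·e^(−2αx²) dx = (2j−1)!!/(4α)^j · √(π/(2α)), odd powers → 0; here √(π/(2α)) = 0.98470.
Normalization: ∫|ψ|² dx = 0.15196.
⟨x⟩ = 0.0000 and ⟨x²⟩ = 0.46296.
(Δx)² = 0.46296 − (0.0000)² = 0.46296.

0.4630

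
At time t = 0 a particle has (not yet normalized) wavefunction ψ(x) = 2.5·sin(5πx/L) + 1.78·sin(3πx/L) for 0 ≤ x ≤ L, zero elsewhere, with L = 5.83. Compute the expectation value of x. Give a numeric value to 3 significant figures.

⟨x⟩ = ∫ x·|ψ|² dx / ∫|ψ|² dx (integrals over the domain).
On 0 ≤ x ≤ L (j ≠ l): ∫sin²(jπx/L) dx = L/2, ∫sin(jπx/L)·sin(lπx/L) dx = 0; diagonal moments ∫x·sin²(jπx/L) dx = L²/4, ∫x²·sin²(jπx/L) dx = L³·(1/6 − 1/(4j²π²)); cross terms ∫x·sin(jπx/L)·sin(lπx/L) dx = 0 for j + l even and −4jlL²/(π²(j² − l²)²) for j + l odd, ∫x²·sin(jπx/L)·sin(lπx/L) dx = (−1)^(j+l)·4jlL³/(π²(j² − l²)²); higher powers the same way via product-to-sum and parts.
State is unnormalized: ∫|ψ|² dx = 27.455, and ∫ψ*·x·ψ dx = 80.030, so ⟨x⟩ = 80.030 / 27.455.
⟨x⟩ = 2.9150.

2.92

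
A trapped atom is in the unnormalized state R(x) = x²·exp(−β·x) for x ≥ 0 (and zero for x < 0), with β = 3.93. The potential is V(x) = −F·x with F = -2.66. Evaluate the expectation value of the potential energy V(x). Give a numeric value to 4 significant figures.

⟨V⟩ = ∫ V(x)·|R|² dx / ∫|R|² dx.
Every integrand reduces to terms xʲ·e^(−2βx) on [0, ∞); use ∫₀^∞ xʲ·e^(−2βx) dx = j!/(2β)^(j+1).
State is unnormalized: ∫|R|² dx = 0.00080002, and ∫R*·V(x)·R dx = 0.0013537, so ⟨V⟩ = 0.0013537 / 0.00080002.
⟨V⟩ = 1.6921.

1.692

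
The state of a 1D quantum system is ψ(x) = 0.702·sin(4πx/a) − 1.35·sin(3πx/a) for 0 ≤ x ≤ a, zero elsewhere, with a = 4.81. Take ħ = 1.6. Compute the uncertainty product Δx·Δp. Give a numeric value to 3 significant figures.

3.71

Δx = √(⟨x²⟩−⟨x⟩²), Δp = √(⟨p²⟩−⟨p⟩²).
On 0 ≤ x ≤ a (j ≠ l): ∫sin²(jπx/a) dx = a/2, ∫sin(jπx/a)·sin(lπx/a) dx = 0; diagonal moments ∫x·sin²(jπx/a) dx = a²/4, ∫x²·sin²(jπx/a) dx = a³·(1/6 − 1/(4j²π²)); cross terms ∫x·sin(jπx/a)·sin(lπx/a) dx = 0 for j + l even and −4jla²/(π²(j² − l²)²) for j + l odd, ∫x²·sin(jπx/a)·sin(lπx/a) dx = (−1)^(j+l)·4jla³/(π²(j² − l²)²); higher powers the same way via product-to-sum and parts. d²/dx² sin(jπx/a) = −(jπ/a)²·sin(jπx/a); on 0 ≤ x ≤ a, ∫sin²(jπx/a) dx = a/2 and ∫sin(jπx/a)·sin(lπx/a) dx = 0 for j ≠ l, so only diagonal terms survive in ∫|ψ|² and ∫ψ·ψ″; ∫ψ·ψ′ dx = [ψ²/2] between the walls = 0.
Normalization: ∫|ψ|² dx = 5.5683.
⟨x⟩ = 3.1867, ⟨x²⟩ = 11.354 ⇒ Δx = 1.0950.
⟨p⟩ = 0.0000, ⟨p²⟩ = 11.456 ⇒ Δp = 3.3846.
Δx·Δp = 3.7060.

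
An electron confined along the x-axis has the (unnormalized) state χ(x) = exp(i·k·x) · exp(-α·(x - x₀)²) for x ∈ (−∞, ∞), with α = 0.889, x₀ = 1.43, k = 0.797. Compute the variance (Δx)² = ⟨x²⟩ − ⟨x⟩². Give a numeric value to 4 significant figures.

Compute ⟨x⟩ and ⟨x²⟩ separately, then (Δx)² = ⟨x²⟩ − ⟨x⟩².
Gaussian moments (u = x − x₀): ∫u^(2j)·e^(−2αu²) du = (2j−1)!!/(4α)^j · √(π/(2α)), odd powers integrate to 0; here √(π/(2α)) = 1.3293.
Normalization: ∫|χ|² dx = 1.3293.
⟨x⟩ = 1.4300 and ⟨x²⟩ = 2.3261.
(Δx)² = 2.3261 − (1.4300)² = 0.28121.

0.2812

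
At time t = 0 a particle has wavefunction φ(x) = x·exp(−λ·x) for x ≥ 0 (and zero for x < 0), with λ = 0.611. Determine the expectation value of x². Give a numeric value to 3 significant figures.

8.04

⟨x²⟩ = ∫ x²·|φ|² dx / ∫|φ|² dx (integrals over the domain).
Every integrand reduces to terms xʲ·e^(−2λx) on [0, ∞); use ∫₀^∞ xʲ·e^(−2λx) dx = j!/(2λ)^(j+1).
State is unnormalized: ∫|φ|² dx = 1.0960, and ∫φ*·x²·φ dx = 8.8076, so ⟨x²⟩ = 8.8076 / 1.0960.
⟨x²⟩ = 8.0360.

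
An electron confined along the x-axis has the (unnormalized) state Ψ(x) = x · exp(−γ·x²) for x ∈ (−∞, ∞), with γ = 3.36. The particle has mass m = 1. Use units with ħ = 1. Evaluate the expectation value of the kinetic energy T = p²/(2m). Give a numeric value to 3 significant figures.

T = −(ħ²/2m) d²/dx², so ⟨T⟩ = −(ħ²/2m) ∫ Ψ*·Ψ'' dx / ∫|Ψ|² dx; with m = 1.
Expand each integrand as polynomial × e^(−2γx²) and use ∫x^(2j)·e^(−2γx²) dx = (2j−1)!!/(4γ)^j · √(π/(2γ)), odd powers → 0; here √(π/(2γ)) = 0.68374. Differentiate with the product rule, d/dx e^(−γx²) = −2γx·e^(−γx²).
State is unnormalized: ∫|Ψ|² dx = 0.050873, and ∫Ψ*·(−ħ²/2m · Ψ'') dx = 0.25640, so ⟨T⟩ = 0.25640 / 0.050873.
⟨T⟩ = 5.0400.

5.04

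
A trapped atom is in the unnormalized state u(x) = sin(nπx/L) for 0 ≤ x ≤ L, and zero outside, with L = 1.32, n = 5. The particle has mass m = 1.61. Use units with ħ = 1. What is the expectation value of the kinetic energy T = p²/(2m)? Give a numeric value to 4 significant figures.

43.98

T = −(ħ²/2m) d²/dx², so ⟨T⟩ = −(ħ²/2m) ∫ u*·u'' dx / ∫|u|² dx; with m = 1.61.
d/dx sin(nπx/L) = (nπ/L)·cos(nπx/L) and d²/dx² sin(nπx/L) = −(nπ/L)²·sin(nπx/L); on 0 ≤ x ≤ L, ∫sin²(nπx/L) dx = L/2 and ∫sin(nπx/L)·cos(nπx/L) dx = 0.
State is unnormalized: ∫|u|² dx = 0.66000, and ∫u*·(−ħ²/2m · u'') dx = 29.026, so ⟨T⟩ = 29.026 / 0.66000.
⟨T⟩ = 43.978.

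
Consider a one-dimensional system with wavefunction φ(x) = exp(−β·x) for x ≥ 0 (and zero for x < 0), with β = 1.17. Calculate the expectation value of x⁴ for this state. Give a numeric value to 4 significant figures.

⟨x⁴⟩ = ∫ x⁴·|φ|² dx / ∫|φ|² dx (integrals over the domain).
Every integrand reduces to terms xʲ·e^(−2βx) on [0, ∞); use ∫₀^∞ xʲ·e^(−2βx) dx = j!/(2β)^(j+1).
State is unnormalized: ∫|φ|² dx = 0.42735, and ∫φ*·x⁴·φ dx = 0.34208, so ⟨x⁴⟩ = 0.34208 / 0.42735.
⟨x⁴⟩ = 0.80048.

0.8005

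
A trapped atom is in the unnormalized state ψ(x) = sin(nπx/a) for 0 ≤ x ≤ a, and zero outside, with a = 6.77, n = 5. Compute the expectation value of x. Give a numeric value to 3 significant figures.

⟨x⟩ = ∫ x·|ψ|² dx / ∫|ψ|² dx (integrals over the domain).
With sin²θ = (1 − cos2θ)/2 on 0 ≤ x ≤ a: ∫sin²(nπx/a) dx = a/2, ∫x·sin²(nπx/a) dx = a²/4, ∫x²·sin²(nπx/a) dx = a³·(1/6 − 1/(4n²π²)); higher powers xᵏ the same way, integrating xᵏ·cos(2nπx/a) by parts.
State is unnormalized: ∫|ψ|² dx = 3.3850, and ∫ψ*·x·ψ dx = 11.458, so ⟨x⟩ = 11.458 / 3.3850.
⟨x⟩ = 3.3850.

3.39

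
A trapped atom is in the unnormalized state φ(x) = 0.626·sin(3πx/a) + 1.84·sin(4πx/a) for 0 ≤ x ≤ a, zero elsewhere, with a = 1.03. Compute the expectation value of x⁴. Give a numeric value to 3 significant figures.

0.114

⟨x⁴⟩ = ∫ x⁴·|φ|² dx / ∫|φ|² dx (integrals over the domain).
On 0 ≤ x ≤ a (j ≠ l): ∫sin²(jπx/a) dx = a/2, ∫sin(jπx/a)·sin(lπx/a) dx = 0; diagonal moments ∫x·sin²(jπx/a) dx = a²/4, ∫x²·sin²(jπx/a) dx = a³·(1/6 − 1/(4j²π²)); cross terms ∫x·sin(jπx/a)·sin(lπx/a) dx = 0 for j + l even and −4jla²/(π²(j² − l²)²) for j + l odd, ∫x²·sin(jπx/a)·sin(lπx/a) dx = (−1)^(j+l)·4jla³/(π²(j² − l²)²); higher powers the same way via product-to-sum and parts.
State is unnormalized: ∫|φ|² dx = 1.9454, and ∫φ*·x⁴·φ dx = 0.22182, so ⟨x⁴⟩ = 0.22182 / 1.9454.
⟨x⁴⟩ = 0.11402.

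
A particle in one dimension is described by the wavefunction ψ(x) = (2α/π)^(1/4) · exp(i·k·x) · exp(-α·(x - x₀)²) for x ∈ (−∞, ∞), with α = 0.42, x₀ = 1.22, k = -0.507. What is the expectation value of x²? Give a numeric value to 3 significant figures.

⟨x²⟩ = ∫ x²·|ψ|² dx (integrals over the domain).
Gaussian moments (u = x − x₀): ∫u^(2j)·e^(−2αu²) du = (2j−1)!!/(4α)^j · √(π/(2α)), odd powers integrate to 0; here √(π/(2α)) = 1.9339.
⟨x²⟩ = 2.0836.

2.08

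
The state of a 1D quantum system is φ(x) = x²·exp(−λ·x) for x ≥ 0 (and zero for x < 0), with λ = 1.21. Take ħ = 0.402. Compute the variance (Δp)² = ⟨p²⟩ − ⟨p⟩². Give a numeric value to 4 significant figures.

0.07887

Compute ⟨p⟩ and ⟨p²⟩ separately; (Δp)² = ⟨p²⟩ − ⟨p⟩².
Differentiate x²·exp(−λ·x) with the product rule; every integrand then reduces to terms xʲ·e^(−2λx) on [0, ∞), with ∫₀^∞ xʲ·e^(−2λx) dx = j!/(2λ)^(j+1).
Normalization: ∫|φ|² dx = 0.28916.
⟨p⟩ = 0.0000 and ⟨p²⟩ = 0.078868.
(Δp)² = 0.078868 − (0.0000)² = 0.078868.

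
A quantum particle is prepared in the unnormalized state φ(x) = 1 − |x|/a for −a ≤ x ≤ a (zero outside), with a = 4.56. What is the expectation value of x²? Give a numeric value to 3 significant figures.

2.08

⟨x²⟩ = ∫ x²·|φ|² dx / ∫|φ|² dx (integrals over the domain).
φ is even, so ∫ over [−a, a] = 2∫₀ᵃ with φ = 1 − x/a there: ∫₀ᵃ (1 − x/a)² dx = a/3, ∫₀ᵃ x²(1 − x/a)² dx = a³/30, ∫₀ᵃ x⁴(1 − x/a)² dx = a⁵/105.
State is unnormalized: ∫|φ|² dx = 3.0400, and ∫φ*·x²·φ dx = 6.3213, so ⟨x²⟩ = 6.3213 / 3.0400.
⟨x²⟩ = 2.0794.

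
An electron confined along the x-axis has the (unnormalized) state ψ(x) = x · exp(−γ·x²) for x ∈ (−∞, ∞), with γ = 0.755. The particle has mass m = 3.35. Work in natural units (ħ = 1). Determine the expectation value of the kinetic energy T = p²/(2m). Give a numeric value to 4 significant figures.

T = −(ħ²/2m) d²/dx², so ⟨T⟩ = −(ħ²/2m) ∫ ψ*·ψ'' dx / ∫|ψ|² dx; with m = 3.35.
Expand each integrand as polynomial × e^(−2γx²) and use ∫x^(2j)·e^(−2γx²) dx = (2j−1)!!/(4γ)^j · √(π/(2γ)), odd powers → 0; here √(π/(2γ)) = 1.4424. Differentiate with the product rule, d/dx e^(−γx²) = −2γx·e^(−γx²).
State is unnormalized: ∫|ψ|² dx = 0.47762, and ∫ψ*·(−ħ²/2m · ψ'') dx = 0.16146, so ⟨T⟩ = 0.16146 / 0.47762.
⟨T⟩ = 0.33806.

0.3381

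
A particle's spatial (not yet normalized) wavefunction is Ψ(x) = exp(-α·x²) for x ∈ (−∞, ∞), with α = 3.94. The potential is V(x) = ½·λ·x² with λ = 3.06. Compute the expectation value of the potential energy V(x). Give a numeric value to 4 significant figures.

0.09708

⟨V⟩ = ∫ V(x)·|Ψ|² dx / ∫|Ψ|² dx.
Gaussian moments: ∫x^(2j)·e^(−2αx²) dx = (2j−1)!!/(4α)^j · √(π/(2α)), odd powers integrate to 0; here √(π/(2α)) = 0.63141.
State is unnormalized: ∫|Ψ|² dx = 0.63141, and ∫Ψ*·V(x)·Ψ dx = 0.061298, so ⟨V⟩ = 0.061298 / 0.63141.
⟨V⟩ = 0.097081.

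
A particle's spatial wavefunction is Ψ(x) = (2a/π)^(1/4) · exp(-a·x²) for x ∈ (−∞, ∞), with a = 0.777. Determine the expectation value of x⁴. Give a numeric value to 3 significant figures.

⟨x⁴⟩ = ∫ x⁴·|Ψ|² dx (integrals over the domain).
Gaussian moments: ∫x^(2j)·e^(−2ax²) dx = (2j−1)!!/(4a)^j · √(π/(2a)), odd powers integrate to 0; here √(π/(2a)) = 1.4218.
⟨x⁴⟩ = 0.31057.

0.311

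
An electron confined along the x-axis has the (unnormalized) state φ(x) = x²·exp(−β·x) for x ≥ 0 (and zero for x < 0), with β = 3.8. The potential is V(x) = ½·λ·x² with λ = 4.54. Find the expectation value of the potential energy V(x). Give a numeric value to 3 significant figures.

1.18

⟨V⟩ = ∫ V(x)·|φ|² dx / ∫|φ|² dx.
Every integrand reduces to terms xʲ·e^(−2βx) on [0, ∞); use ∫₀^∞ xʲ·e^(−2βx) dx = j!/(2β)^(j+1).
State is unnormalized: ∫|φ|² dx = 0.00094655, and ∫φ*·V(x)·φ dx = 0.0011160, so ⟨V⟩ = 0.0011160 / 0.00094655.
⟨V⟩ = 1.1790.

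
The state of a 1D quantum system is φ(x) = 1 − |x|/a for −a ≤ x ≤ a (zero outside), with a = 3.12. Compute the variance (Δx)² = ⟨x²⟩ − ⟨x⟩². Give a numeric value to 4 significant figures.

Compute ⟨x⟩ and ⟨x²⟩ separately, then (Δx)² = ⟨x²⟩ − ⟨x⟩².
φ is even, so ∫ over [−a, a] = 2∫₀ᵃ with φ = 1 − x/a there: ∫₀ᵃ (1 − x/a)² dx = a/3, ∫₀ᵃ x²(1 − x/a)² dx = a³/30, ∫₀ᵃ x⁴(1 − x/a)² dx = a⁵/105.
Normalization: ∫|φ|² dx = 2.0800.
⟨x⟩ = 0.0000 and ⟨x²⟩ = 0.97344.
(Δx)² = 0.97344 − (0.0000)² = 0.97344.

0.9734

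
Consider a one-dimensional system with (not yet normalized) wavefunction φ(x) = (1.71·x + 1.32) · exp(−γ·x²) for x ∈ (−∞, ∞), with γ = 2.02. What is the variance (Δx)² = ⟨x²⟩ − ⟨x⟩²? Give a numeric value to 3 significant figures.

0.0958

Compute ⟨x⟩ and ⟨x²⟩ separately, then (Δx)² = ⟨x²⟩ − ⟨x⟩².
Expand each integrand as polynomial × e^(−2γx²) and use ∫x^(2j)·e^(−2γx²) dx = (2j−1)!!/(4γ)^j · √(π/(2γ)), odd powers → 0; here √(π/(2γ)) = 0.88183.
Normalization: ∫|φ|² dx = 1.8556.
⟨x⟩ = 0.26551 and ⟨x²⟩ = 0.16633.
(Δx)² = 0.16633 − (0.26551)² = 0.095835.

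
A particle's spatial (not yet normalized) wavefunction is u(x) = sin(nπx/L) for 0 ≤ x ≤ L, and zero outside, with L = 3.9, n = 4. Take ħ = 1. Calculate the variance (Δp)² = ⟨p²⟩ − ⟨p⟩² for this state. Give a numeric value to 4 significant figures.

10.38

Compute ⟨p⟩ and ⟨p²⟩ separately; (Δp)² = ⟨p²⟩ − ⟨p⟩².
d/dx sin(nπx/L) = (nπ/L)·cos(nπx/L) and d²/dx² sin(nπx/L) = −(nπ/L)²·sin(nπx/L); on 0 ≤ x ≤ L, ∫sin²(nπx/L) dx = L/2 and ∫sin(nπx/L)·cos(nπx/L) dx = 0.
Normalization: ∫|u|² dx = 1.9500.
⟨p⟩ = 0.0000 and ⟨p²⟩ = 10.382.
(Δp)² = 10.382 − (0.0000)² = 10.382.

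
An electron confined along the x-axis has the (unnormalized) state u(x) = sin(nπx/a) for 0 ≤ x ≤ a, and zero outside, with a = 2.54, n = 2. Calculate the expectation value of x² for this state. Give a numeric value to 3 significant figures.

⟨x²⟩ = ∫ x²·|u|² dx / ∫|u|² dx (integrals over the domain).
With sin²θ = (1 − cos2θ)/2 on 0 ≤ x ≤ a: ∫sin²(nπx/a) dx = a/2, ∫x·sin²(nπx/a) dx = a²/4, ∫x²·sin²(nπx/a) dx = a³·(1/6 − 1/(4n²π²)); higher powers xᵏ the same way, integrating xᵏ·cos(2nπx/a) by parts.
State is unnormalized: ∫|u|² dx = 1.2700, and ∫u*·x²·u dx = 2.6274, so ⟨x²⟩ = 2.6274 / 1.2700.
⟨x²⟩ = 2.0688.

2.07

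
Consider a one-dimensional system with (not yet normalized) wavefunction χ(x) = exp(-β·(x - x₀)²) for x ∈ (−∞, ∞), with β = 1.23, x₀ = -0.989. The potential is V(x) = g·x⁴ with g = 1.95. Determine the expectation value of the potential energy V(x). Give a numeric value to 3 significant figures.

⟨V⟩ = ∫ V(x)·|χ|² dx / ∫|χ|² dx.
Gaussian moments (u = x − x₀): ∫u^(2j)·e^(−2βu²) du = (2j−1)!!/(4β)^j · √(π/(2β)), odd powers integrate to 0; here √(π/(2β)) = 1.1301.
State is unnormalized: ∫|χ|² dx = 1.1301, and ∫χ*·V(x)·χ dx = 5.0100, so ⟨V⟩ = 5.0100 / 1.1301.
⟨V⟩ = 4.4333.

4.43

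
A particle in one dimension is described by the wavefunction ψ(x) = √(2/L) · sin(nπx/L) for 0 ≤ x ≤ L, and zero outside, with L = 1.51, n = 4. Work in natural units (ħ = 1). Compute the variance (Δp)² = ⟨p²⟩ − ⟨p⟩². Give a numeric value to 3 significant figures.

Compute ⟨p⟩ and ⟨p²⟩ separately; (Δp)² = ⟨p²⟩ − ⟨p⟩².
d/dx sin(nπx/L) = (nπ/L)·cos(nπx/L) and d²/dx² sin(nπx/L) = −(nπ/L)²·sin(nπx/L); on 0 ≤ x ≤ L, ∫sin²(nπx/L) dx = L/2 and ∫sin(nπx/L)·cos(nπx/L) dx = 0.
⟨p⟩ = 0.0000 and ⟨p²⟩ = 69.257.
(Δp)² = 69.257 − (0.0000)² = 69.257.

69.3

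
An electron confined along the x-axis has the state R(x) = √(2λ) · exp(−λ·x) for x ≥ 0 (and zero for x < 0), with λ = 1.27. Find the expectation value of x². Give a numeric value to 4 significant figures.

0.3100

⟨x²⟩ = ∫ x²·|R|² dx (integrals over the domain).
Every integrand reduces to terms xʲ·e^(−2λx) on [0, ∞); use ∫₀^∞ xʲ·e^(−2λx) dx = j!/(2λ)^(j+1).
⟨x²⟩ = 0.31000.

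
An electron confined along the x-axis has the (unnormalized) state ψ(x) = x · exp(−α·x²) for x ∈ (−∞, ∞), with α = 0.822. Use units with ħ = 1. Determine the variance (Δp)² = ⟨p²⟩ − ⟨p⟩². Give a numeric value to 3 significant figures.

2.47

Compute ⟨p⟩ and ⟨p²⟩ separately; (Δp)² = ⟨p²⟩ − ⟨p⟩².
Expand each integrand as polynomial × e^(−2αx²) and use ∫x^(2j)·e^(−2αx²) dx = (2j−1)!!/(4α)^j · √(π/(2α)), odd powers → 0; here √(π/(2α)) = 1.3824. Differentiate with the product rule, d/dx e^(−αx²) = −2αx·e^(−αx²).
Normalization: ∫|ψ|² dx = 0.42043.
⟨p⟩ = 0.0000 and ⟨p²⟩ = 2.4660.
(Δp)² = 2.4660 − (0.0000)² = 2.4660.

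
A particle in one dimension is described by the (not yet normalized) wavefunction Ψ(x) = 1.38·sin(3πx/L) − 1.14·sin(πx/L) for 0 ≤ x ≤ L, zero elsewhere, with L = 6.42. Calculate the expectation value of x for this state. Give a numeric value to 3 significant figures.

3.21

⟨x⟩ = ∫ x·|Ψ|² dx / ∫|Ψ|² dx (integrals over the domain).
On 0 ≤ x ≤ L (j ≠ l): ∫sin²(jπx/L) dx = L/2, ∫sin(jπx/L)·sin(lπx/L) dx = 0; diagonal moments ∫x·sin²(jπx/L) dx = L²/4, ∫x²·sin²(jπx/L) dx = L³·(1/6 − 1/(4j²π²)); cross terms ∫x·sin(jπx/L)·sin(lπx/L) dx = 0 for j + l even and −4jlL²/(π²(j² − l²)²) for j + l odd, ∫x²·sin(jπx/L)·sin(lπx/L) dx = (−1)^(j+l)·4jlL³/(π²(j² − l²)²); higher powers the same way via product-to-sum and parts.
State is unnormalized: ∫|Ψ|² dx = 10.285, and ∫Ψ*·x·Ψ dx = 33.014, so ⟨x⟩ = 33.014 / 10.285.
⟨x⟩ = 3.2100.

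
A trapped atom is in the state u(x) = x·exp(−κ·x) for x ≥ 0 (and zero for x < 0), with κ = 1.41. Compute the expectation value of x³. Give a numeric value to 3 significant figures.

2.68

⟨x³⟩ = ∫ x³·|u|² dx / ∫|u|² dx (integrals over the domain).
Every integrand reduces to terms xʲ·e^(−2κx) on [0, ∞); use ∫₀^∞ xʲ·e^(−2κx) dx = j!/(2κ)^(j+1).
State is unnormalized: ∫|u|² dx = 0.089183, and ∫u*·x³·u dx = 0.23861, so ⟨x³⟩ = 0.23861 / 0.089183.
⟨x³⟩ = 2.6755.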